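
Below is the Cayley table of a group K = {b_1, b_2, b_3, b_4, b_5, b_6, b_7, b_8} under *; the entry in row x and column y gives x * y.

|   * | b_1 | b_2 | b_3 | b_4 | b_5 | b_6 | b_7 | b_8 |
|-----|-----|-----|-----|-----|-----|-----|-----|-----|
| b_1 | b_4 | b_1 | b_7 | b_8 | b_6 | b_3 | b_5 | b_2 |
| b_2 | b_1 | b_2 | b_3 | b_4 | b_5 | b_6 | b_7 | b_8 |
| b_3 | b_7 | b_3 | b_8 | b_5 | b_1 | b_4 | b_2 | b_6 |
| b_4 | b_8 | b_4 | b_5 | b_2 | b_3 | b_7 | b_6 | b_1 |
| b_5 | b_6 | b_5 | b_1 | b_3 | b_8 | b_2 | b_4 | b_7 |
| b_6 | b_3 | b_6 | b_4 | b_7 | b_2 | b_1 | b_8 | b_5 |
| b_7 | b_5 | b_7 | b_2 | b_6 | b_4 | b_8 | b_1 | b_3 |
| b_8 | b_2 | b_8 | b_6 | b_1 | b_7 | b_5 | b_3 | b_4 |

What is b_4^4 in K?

b_4^1 = b_4
b_4^2 = b_4 * b_4 = b_2
b_4^3 = b_2 * b_4 = b_4
b_4^4 = b_4 * b_4 = b_2

b_2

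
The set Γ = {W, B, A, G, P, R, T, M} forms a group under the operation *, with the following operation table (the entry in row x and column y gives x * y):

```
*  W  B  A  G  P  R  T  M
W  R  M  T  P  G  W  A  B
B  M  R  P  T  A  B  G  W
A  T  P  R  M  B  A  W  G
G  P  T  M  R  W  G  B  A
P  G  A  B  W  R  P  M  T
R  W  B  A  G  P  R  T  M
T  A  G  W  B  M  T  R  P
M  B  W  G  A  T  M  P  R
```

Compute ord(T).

2

The identity element is R (its row matches the header).
T^1 = T
T^2 = T * T = R
The first power of T equal to the identity is T^2, so ord(T) = 2.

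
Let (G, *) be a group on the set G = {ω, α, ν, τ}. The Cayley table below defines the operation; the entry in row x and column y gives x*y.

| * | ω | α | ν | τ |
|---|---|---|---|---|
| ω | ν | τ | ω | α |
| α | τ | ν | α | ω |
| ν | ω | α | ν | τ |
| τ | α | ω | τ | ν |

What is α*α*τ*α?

ω

α*α = ν
ν*τ = τ
τ*α = ω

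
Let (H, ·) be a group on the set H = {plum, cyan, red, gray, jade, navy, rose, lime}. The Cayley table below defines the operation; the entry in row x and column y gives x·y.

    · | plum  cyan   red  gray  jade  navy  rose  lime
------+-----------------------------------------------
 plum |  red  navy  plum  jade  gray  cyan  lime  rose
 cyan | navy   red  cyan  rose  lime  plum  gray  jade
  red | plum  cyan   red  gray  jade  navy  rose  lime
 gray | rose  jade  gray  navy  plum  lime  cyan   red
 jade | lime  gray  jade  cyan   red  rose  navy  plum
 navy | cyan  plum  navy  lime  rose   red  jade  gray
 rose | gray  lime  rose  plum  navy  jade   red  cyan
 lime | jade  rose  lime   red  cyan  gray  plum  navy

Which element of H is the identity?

red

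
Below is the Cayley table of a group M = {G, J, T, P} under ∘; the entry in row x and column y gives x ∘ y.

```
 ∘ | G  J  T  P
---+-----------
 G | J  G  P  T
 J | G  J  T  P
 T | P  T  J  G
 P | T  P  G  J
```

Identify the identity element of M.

J

The identity e satisfies e ∘ x = x for all x, so its row in the table reproduces the column headers.
Row J reads: G, J, T, P — exactly the header order. So J is the identity.
(Structurally, M here is isomorphic to the Klein four-group V_4.)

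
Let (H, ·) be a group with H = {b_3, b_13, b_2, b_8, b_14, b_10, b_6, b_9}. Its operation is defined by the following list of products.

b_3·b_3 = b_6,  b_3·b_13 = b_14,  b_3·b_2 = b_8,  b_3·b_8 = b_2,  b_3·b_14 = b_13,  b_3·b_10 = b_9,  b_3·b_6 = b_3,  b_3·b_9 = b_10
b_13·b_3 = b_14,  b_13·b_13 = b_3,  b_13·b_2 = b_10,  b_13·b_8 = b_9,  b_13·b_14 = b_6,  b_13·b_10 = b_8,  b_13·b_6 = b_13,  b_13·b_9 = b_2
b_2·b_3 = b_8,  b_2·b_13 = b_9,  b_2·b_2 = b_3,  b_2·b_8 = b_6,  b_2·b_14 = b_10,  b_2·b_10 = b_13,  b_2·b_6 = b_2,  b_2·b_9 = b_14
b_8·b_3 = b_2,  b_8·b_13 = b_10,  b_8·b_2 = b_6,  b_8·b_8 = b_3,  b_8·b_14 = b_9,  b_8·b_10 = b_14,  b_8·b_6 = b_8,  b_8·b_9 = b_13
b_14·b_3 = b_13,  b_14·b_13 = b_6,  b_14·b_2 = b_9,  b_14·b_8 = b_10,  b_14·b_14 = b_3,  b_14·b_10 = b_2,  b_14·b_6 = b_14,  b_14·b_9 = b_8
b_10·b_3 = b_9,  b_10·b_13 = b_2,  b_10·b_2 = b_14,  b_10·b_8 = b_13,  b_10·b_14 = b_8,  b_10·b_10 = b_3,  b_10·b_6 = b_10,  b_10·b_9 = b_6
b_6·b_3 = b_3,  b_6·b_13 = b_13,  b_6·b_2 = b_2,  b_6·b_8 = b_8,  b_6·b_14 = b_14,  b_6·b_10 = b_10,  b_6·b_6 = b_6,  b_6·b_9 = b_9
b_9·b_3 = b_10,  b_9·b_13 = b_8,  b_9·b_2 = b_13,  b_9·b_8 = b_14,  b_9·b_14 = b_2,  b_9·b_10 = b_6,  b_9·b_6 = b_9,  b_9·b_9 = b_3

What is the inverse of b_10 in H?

First locate the identity: row b_6 matches the header, so b_6 is the identity.
Scan row b_10 for b_6: b_10·b_9 = b_6. Hence b_10^(-1) = b_9.

b_9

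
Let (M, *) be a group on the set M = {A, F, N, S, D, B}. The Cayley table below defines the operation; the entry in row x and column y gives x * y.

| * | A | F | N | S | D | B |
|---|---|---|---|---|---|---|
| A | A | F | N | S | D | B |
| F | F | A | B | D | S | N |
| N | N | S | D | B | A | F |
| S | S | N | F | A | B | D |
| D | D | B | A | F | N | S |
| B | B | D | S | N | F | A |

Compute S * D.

B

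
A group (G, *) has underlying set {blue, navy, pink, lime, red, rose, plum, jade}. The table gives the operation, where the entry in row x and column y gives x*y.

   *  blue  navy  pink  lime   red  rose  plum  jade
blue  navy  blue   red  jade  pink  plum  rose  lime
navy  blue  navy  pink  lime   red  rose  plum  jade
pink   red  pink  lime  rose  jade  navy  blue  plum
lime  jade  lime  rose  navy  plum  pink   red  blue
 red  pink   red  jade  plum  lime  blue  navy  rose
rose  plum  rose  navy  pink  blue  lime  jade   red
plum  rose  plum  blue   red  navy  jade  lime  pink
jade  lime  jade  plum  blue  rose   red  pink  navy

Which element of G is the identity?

navy

The identity e satisfies e*x = x for all x, so its row in the table reproduces the column headers.
Row navy reads: blue, navy, pink, lime, red, rose, plum, jade — exactly the header order. So navy is the identity.
(Structurally, G here is isomorphic to Z_2 x Z_4.)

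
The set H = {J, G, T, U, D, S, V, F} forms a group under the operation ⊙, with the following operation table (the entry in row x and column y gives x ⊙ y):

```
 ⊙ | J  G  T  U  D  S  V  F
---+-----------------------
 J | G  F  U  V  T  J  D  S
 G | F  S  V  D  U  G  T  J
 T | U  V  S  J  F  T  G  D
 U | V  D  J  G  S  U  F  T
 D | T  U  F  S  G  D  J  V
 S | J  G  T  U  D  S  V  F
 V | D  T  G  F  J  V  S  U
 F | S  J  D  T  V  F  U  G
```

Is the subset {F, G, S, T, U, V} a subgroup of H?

No

G ⊙ U = D, which is not in {F, G, S, T, U, V}.
The subset is not closed under ⊙, so it is not a subgroup.
(Structurally, H here is isomorphic to Z_2 x Z_4.)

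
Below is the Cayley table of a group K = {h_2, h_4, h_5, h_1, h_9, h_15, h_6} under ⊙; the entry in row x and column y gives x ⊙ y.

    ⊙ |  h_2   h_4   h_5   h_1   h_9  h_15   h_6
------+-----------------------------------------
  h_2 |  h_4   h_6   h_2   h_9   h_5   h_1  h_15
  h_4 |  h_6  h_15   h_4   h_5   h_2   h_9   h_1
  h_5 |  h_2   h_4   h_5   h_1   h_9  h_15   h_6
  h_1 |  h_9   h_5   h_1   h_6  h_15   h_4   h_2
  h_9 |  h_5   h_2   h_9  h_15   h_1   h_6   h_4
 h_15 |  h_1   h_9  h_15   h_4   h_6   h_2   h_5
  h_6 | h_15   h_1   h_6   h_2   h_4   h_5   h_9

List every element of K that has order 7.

Identity is h_5. Compute the order of each non-identity element by repeated multiplication:
  h_2: h_2 → h_4 → h_6 → h_15 → h_1 → h_9 → h_5  (order 7)
  h_4: h_4 → h_15 → h_9 → h_2 → h_6 → h_1 → h_5  (order 7)
  h_1: h_1 → h_6 → h_2 → h_9 → h_15 → h_4 → h_5  (order 7)
  h_9: h_9 → h_1 → h_15 → h_6 → h_4 → h_2 → h_5  (order 7)
  h_15: h_15 → h_2 → h_1 → h_4 → h_9 → h_6 → h_5  (order 7)
  h_6: h_6 → h_9 → h_4 → h_1 → h_2 → h_15 → h_5  (order 7)
Elements of order 7: {h_1, h_15, h_2, h_4, h_6, h_9}.

{h_1, h_15, h_2, h_4, h_6, h_9}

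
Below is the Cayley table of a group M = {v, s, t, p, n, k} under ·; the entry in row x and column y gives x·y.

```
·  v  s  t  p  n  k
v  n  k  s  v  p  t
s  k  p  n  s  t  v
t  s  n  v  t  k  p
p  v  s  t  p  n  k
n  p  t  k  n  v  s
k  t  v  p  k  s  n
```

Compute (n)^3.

n^1 = n
n^2 = n·n = v
n^3 = v·n = p

p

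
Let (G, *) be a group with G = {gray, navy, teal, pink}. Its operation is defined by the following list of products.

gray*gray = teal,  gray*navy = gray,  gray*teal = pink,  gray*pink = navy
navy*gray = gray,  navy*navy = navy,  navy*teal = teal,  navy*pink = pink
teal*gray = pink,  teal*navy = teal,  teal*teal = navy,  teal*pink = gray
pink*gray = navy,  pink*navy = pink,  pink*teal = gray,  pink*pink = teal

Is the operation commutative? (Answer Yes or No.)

Check whether the table is symmetric across its main diagonal.
Every entry (row x, col y) equals the entry (row y, col x), so G is abelian.

Yes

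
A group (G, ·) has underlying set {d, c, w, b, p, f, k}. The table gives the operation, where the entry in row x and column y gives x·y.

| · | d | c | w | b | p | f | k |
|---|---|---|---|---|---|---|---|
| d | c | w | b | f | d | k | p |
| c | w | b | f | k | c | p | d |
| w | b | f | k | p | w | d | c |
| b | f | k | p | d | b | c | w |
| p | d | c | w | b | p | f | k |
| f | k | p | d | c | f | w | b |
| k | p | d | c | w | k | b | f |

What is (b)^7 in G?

p

b^1 = b
b^2 = b·b = d
b^3 = d·b = f
b^4 = f·b = c
b^5 = c·b = k
b^6 = k·b = w
b^7 = w·b = p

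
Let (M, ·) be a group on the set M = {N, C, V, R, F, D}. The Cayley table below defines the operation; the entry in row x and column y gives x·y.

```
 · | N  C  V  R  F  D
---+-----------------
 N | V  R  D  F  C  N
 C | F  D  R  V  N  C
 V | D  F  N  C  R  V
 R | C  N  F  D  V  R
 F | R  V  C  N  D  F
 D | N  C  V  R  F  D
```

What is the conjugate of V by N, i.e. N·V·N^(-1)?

V

The identity is D. In row N, the entry D sits in column V, so N^(-1) = V.
N·V = D
D·V = V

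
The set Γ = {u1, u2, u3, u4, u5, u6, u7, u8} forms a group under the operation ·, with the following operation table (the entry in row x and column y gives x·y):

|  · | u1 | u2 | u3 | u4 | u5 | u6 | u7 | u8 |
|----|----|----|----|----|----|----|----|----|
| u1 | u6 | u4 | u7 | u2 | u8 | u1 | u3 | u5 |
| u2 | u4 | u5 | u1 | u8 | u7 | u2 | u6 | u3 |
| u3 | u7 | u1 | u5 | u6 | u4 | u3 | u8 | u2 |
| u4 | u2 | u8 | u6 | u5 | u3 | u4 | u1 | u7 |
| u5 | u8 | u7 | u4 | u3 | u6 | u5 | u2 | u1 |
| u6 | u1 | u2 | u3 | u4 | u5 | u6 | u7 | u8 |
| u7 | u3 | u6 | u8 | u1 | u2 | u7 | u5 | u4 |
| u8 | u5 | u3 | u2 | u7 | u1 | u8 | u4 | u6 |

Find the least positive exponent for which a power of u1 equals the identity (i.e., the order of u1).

The identity element is u6 (its row matches the header).
u1^1 = u1
u1^2 = u1·u1 = u6
The first power of u1 equal to the identity is u1^2, so ord(u1) = 2.

2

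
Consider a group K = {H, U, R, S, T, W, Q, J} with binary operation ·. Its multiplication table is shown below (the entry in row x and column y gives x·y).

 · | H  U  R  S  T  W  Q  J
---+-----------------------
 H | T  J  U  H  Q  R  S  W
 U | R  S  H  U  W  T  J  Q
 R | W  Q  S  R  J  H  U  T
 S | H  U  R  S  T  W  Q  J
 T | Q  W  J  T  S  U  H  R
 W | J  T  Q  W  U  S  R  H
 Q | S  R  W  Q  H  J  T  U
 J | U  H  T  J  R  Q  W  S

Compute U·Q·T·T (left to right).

J

U·Q = J
J·T = R
R·T = J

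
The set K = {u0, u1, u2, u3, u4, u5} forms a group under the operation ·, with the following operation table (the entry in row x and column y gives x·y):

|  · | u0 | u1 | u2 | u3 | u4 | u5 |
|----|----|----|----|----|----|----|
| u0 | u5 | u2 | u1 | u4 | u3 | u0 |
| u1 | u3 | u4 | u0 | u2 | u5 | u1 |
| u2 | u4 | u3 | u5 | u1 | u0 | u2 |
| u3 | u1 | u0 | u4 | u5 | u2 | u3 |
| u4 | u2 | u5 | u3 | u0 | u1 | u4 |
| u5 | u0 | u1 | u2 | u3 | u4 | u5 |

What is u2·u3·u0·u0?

u2·u3 = u1
u1·u0 = u3
u3·u0 = u1

u1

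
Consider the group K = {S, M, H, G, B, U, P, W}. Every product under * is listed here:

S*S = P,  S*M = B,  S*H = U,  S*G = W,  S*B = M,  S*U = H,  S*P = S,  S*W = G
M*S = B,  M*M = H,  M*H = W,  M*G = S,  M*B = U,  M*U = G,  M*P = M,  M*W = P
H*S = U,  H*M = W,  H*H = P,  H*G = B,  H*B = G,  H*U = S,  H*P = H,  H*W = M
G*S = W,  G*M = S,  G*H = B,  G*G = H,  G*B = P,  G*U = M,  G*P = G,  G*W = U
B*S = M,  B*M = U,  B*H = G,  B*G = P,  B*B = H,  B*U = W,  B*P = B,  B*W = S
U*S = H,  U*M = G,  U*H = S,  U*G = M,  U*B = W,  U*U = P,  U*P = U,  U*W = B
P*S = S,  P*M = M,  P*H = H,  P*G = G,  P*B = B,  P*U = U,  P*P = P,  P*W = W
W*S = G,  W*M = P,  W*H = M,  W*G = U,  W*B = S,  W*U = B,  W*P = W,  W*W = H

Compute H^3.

H^1 = H
H^2 = H*H = P
H^3 = P*H = H
(Structurally, K here is isomorphic to Z_2 x Z_4.)

H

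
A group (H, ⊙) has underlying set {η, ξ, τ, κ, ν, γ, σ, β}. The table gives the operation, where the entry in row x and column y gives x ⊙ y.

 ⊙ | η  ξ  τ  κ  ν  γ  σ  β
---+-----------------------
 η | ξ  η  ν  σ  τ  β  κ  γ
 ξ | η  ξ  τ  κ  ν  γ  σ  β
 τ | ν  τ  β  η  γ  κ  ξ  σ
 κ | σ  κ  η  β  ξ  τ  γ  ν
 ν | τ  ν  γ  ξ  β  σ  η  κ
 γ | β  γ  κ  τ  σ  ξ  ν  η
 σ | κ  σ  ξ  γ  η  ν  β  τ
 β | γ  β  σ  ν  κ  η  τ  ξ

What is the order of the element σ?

4

The identity element is ξ (its row matches the header).
σ^1 = σ
σ^2 = σ ⊙ σ = β
σ^3 = β ⊙ σ = τ
σ^4 = τ ⊙ σ = ξ
The first power of σ equal to the identity is σ^4, so ord(σ) = 4.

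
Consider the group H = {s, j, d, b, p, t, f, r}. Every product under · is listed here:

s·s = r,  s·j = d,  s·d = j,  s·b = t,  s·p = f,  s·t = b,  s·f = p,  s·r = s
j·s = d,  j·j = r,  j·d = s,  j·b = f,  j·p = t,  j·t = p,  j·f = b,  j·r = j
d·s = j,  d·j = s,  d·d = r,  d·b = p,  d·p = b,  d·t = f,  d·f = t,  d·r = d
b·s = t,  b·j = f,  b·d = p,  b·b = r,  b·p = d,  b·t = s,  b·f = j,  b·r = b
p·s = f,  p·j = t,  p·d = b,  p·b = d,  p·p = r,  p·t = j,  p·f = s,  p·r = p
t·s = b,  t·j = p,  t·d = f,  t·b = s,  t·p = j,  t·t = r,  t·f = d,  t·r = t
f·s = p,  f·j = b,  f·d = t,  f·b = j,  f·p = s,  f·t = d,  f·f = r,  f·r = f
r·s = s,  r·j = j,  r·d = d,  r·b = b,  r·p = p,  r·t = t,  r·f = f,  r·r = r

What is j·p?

Read row j, column p: j·p = t.

t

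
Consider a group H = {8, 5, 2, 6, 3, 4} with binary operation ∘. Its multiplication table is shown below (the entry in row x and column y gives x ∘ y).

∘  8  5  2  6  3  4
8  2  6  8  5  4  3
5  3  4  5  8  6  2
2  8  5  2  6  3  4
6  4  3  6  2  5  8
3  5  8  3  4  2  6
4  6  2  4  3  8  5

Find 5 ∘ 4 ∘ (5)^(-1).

The identity is 2. In row 5, the entry 2 sits in column 4, so 5^(-1) = 4.
5 ∘ 4 = 2
2 ∘ 4 = 4

4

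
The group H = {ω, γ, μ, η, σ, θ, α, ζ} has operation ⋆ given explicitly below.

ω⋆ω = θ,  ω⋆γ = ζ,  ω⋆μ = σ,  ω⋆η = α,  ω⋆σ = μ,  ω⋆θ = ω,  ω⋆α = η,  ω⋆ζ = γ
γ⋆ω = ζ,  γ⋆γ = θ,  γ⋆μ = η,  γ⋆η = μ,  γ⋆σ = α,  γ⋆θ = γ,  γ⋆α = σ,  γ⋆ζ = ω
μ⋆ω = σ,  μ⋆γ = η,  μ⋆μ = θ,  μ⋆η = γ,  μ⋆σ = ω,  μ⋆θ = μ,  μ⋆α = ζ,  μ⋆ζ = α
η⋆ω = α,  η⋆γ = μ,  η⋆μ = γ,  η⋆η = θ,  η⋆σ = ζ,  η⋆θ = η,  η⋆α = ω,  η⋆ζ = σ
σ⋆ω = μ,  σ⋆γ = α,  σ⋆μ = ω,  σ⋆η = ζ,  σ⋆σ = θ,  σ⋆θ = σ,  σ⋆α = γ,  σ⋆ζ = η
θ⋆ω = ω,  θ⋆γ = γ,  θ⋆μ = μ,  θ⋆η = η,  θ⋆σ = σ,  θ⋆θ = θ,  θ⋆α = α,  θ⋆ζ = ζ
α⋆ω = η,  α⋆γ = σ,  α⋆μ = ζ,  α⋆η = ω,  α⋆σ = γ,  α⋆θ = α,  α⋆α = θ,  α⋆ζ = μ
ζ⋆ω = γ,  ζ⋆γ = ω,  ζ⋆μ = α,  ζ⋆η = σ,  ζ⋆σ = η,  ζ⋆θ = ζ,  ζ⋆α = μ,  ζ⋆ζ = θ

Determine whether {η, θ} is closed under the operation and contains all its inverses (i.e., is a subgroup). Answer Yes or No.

{η, θ} contains the identity θ.
Checking products: every product of two elements of {η, θ} (read from the table) lies in {η, θ}, so the set is closed.
In a finite group, a nonempty closed subset is a subgroup. So {η, θ} ≤ H.

Yes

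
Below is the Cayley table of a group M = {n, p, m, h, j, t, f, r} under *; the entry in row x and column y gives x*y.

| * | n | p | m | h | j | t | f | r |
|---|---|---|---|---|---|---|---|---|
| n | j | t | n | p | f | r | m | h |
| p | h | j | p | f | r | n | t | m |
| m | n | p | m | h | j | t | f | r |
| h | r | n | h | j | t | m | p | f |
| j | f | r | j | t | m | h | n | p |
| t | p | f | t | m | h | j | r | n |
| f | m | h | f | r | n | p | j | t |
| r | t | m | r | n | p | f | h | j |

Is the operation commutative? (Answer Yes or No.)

No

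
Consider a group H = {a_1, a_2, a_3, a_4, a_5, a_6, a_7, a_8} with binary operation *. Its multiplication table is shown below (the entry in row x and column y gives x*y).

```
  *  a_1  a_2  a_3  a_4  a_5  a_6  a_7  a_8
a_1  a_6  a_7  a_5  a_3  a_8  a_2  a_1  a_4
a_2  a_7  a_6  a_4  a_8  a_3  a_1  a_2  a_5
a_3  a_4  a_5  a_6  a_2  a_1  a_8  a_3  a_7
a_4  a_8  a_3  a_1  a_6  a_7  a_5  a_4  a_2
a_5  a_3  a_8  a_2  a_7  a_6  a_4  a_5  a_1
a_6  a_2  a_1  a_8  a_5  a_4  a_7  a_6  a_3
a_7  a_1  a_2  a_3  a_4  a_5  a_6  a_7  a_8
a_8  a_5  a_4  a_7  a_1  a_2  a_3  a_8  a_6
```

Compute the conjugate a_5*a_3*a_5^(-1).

The identity is a_7. In row a_5, the entry a_7 sits in column a_4, so a_5^(-1) = a_4.
a_5*a_3 = a_2
a_2*a_4 = a_8

a_8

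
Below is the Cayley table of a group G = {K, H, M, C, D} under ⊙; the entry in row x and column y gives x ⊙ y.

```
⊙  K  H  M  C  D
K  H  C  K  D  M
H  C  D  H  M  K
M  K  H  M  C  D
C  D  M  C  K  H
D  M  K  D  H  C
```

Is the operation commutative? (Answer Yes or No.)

Check whether the table is symmetric across its main diagonal.
Every entry (row x, col y) equals the entry (row y, col x), so G is abelian.
(In fact G ≅ the cyclic group Z_5.)

Yes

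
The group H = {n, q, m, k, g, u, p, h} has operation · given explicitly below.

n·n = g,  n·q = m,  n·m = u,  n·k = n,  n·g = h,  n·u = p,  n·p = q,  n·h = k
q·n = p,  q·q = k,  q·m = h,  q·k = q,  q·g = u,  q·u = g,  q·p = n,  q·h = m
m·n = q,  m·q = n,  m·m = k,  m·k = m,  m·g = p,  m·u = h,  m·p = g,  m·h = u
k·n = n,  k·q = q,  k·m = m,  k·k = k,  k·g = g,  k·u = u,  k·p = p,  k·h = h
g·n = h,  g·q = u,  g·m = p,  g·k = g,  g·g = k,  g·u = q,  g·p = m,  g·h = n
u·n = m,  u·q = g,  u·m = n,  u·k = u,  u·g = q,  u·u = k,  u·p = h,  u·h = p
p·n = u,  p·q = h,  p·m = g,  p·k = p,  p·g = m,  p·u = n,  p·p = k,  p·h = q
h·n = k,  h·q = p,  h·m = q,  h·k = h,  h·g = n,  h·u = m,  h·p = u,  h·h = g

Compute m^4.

m^1 = m
m^2 = m·m = k
m^3 = k·m = m
m^4 = m·m = k

k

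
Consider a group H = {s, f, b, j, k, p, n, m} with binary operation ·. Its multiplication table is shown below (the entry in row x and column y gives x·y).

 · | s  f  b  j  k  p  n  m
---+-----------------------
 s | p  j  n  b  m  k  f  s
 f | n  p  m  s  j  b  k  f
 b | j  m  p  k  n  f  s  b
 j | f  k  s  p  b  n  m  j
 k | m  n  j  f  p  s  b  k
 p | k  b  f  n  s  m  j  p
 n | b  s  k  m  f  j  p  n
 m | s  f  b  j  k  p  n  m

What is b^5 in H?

b^1 = b
b^2 = b·b = p
b^3 = p·b = f
b^4 = f·b = m
b^5 = m·b = b

b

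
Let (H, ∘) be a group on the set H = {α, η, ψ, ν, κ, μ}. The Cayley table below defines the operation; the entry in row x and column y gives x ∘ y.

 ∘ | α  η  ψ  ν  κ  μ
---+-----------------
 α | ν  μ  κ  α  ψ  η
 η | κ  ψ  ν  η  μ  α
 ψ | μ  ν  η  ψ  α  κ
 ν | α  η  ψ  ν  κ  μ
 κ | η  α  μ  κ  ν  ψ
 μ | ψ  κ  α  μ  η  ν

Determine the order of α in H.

2

The identity element is ν (its row matches the header).
α^1 = α
α^2 = α ∘ α = ν
The first power of α equal to the identity is α^2, so ord(α) = 2.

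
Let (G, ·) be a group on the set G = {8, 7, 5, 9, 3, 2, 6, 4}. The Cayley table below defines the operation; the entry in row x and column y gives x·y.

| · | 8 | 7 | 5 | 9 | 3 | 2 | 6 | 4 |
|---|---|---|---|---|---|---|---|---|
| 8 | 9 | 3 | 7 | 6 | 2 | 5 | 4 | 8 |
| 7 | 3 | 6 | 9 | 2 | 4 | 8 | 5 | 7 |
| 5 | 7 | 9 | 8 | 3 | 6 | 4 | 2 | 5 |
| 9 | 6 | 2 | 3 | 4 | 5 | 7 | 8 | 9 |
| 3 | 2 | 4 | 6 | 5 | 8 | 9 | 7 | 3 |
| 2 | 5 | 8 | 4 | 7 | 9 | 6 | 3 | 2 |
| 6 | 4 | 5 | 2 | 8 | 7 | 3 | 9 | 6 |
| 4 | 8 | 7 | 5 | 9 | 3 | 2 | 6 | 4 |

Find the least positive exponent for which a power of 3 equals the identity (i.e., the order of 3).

The identity element is 4 (its row matches the header).
3^1 = 3
3^2 = 3·3 = 8
3^3 = 8·3 = 2
3^4 = 2·3 = 9
3^5 = 9·3 = 5
3^6 = 5·3 = 6
3^7 = 6·3 = 7
3^8 = 7·3 = 4
The first power of 3 equal to the identity is 3^8, so ord(3) = 8.
(Structurally, G here is isomorphic to the cyclic group Z_8.)

8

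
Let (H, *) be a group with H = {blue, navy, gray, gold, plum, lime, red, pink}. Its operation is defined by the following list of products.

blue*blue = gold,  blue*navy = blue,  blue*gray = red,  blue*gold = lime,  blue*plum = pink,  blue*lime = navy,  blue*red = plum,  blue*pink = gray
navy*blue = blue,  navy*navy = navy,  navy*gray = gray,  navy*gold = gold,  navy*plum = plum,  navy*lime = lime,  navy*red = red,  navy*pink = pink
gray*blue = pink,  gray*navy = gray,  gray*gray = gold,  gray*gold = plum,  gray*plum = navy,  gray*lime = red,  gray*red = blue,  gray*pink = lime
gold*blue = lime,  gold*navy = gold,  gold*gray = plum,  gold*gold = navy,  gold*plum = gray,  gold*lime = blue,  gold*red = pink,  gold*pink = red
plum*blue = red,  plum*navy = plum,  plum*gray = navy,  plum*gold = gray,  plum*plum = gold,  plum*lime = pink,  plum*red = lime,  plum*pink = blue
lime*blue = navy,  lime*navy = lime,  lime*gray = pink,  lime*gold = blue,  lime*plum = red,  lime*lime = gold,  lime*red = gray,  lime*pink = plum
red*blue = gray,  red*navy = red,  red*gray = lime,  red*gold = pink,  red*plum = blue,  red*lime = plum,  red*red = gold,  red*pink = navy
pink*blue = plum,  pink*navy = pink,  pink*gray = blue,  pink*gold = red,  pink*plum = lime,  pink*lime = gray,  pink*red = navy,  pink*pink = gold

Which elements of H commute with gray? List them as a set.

{gold, gray, navy, plum}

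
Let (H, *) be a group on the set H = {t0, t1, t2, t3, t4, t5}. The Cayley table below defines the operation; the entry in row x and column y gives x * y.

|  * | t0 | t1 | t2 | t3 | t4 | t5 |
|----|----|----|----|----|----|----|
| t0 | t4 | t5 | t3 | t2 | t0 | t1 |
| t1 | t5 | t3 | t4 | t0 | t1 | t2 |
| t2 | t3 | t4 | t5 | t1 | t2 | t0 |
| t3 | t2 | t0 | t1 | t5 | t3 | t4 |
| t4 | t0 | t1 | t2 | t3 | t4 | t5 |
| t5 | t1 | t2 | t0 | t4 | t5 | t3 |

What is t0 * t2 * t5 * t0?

t0 * t2 = t3
t3 * t5 = t4
t4 * t0 = t0

t0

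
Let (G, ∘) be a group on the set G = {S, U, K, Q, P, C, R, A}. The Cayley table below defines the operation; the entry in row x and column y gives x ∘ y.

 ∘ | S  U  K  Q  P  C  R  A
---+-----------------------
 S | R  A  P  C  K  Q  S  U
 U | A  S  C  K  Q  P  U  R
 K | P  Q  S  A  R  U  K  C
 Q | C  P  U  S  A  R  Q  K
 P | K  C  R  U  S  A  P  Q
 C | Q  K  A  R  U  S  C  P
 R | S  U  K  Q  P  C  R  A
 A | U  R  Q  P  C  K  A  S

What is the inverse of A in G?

U

First locate the identity: row R matches the header, so R is the identity.
Scan row A for R: A ∘ U = R. Hence A^(-1) = U.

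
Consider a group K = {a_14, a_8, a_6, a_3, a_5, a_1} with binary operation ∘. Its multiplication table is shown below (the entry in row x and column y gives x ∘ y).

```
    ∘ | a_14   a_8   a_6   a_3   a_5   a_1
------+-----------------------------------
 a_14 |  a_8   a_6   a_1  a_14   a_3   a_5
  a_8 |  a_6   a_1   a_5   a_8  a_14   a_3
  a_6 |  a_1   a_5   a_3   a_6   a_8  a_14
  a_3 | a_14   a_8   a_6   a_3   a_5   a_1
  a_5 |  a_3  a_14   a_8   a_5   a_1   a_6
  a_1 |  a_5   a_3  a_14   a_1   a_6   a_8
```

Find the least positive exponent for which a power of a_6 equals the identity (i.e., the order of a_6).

2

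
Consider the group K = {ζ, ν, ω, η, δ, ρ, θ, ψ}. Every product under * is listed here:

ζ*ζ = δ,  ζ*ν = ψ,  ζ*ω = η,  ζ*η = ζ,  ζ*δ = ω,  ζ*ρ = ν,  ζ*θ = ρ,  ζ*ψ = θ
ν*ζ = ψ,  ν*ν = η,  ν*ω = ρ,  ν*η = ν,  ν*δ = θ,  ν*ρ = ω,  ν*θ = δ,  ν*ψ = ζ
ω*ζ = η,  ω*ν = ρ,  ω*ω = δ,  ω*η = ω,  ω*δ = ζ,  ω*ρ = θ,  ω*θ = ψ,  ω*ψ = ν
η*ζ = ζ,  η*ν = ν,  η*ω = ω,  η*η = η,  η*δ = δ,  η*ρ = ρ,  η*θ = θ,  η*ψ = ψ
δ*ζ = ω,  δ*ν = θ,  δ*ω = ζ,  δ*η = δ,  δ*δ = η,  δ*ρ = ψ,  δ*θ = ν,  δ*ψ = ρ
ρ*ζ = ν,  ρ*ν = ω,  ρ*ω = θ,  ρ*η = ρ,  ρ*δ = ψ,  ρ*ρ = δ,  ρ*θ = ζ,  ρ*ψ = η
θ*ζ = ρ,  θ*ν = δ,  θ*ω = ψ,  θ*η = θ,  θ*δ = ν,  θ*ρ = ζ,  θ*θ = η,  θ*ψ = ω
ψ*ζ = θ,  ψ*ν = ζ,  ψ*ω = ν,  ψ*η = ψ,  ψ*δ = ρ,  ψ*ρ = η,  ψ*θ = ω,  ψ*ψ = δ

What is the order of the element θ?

The identity element is η (its row matches the header).
θ^1 = θ
θ^2 = θ * θ = η
The first power of θ equal to the identity is θ^2, so ord(θ) = 2.

2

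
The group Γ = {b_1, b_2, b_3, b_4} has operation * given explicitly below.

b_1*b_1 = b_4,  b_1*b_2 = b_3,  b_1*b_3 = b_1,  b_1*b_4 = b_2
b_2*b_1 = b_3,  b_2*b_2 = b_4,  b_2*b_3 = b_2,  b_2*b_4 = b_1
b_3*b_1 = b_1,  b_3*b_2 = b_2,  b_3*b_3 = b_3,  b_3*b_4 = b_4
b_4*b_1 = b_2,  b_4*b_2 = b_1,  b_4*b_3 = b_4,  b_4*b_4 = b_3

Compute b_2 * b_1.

Read row b_2, column b_1: b_2 * b_1 = b_3.

b_3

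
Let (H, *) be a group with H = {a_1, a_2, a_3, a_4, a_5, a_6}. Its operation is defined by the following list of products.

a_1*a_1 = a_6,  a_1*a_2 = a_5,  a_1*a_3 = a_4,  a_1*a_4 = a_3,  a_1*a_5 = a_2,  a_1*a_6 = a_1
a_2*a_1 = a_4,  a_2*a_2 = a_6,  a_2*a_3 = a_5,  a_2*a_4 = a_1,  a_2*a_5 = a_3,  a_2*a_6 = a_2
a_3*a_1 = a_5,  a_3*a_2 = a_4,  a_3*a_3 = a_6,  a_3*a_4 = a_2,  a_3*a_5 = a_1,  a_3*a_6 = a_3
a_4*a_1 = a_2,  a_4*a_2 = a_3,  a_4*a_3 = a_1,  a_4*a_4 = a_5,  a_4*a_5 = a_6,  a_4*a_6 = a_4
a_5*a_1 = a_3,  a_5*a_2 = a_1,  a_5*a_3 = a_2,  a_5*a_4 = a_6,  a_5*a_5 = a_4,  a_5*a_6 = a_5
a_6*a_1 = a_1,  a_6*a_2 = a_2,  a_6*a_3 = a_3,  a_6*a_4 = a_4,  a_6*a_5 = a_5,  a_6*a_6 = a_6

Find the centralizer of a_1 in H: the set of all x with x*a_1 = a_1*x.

{a_1, a_6}

Compare row a_1 with column a_1 entry by entry.
a_3*a_1 = a_5 but a_1*a_3 = a_4, so a_3 does not.
Collecting the elements that commute with a_1: C(a_1) = {a_1, a_6}.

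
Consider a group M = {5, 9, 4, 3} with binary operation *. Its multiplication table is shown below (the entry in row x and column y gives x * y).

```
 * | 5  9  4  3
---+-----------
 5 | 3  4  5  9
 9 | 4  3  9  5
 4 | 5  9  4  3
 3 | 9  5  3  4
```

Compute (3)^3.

3^1 = 3
3^2 = 3 * 3 = 4
3^3 = 4 * 3 = 3

3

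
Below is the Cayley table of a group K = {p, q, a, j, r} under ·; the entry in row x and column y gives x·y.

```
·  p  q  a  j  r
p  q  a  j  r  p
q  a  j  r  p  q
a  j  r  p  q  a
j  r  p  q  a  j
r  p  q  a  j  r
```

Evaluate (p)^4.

j

p^1 = p
p^2 = p·p = q
p^3 = q·p = a
p^4 = a·p = j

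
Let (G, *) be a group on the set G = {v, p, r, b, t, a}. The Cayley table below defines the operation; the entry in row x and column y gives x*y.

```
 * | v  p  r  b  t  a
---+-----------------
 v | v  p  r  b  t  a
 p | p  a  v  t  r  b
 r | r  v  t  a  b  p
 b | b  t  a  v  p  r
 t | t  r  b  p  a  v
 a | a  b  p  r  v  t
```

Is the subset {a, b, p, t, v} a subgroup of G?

p*t = r, which is not in {a, b, p, t, v}.
The subset is not closed under *, so it is not a subgroup.

No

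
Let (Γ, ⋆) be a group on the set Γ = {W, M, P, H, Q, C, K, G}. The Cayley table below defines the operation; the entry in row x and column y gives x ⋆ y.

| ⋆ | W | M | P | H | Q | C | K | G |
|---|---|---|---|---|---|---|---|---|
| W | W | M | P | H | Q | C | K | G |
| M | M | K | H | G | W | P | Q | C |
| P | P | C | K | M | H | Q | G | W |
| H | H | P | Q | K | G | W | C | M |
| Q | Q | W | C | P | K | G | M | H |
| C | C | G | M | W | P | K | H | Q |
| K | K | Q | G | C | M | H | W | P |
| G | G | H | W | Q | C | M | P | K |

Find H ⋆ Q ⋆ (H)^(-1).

The identity is W. In row H, the entry W sits in column C, so H^(-1) = C.
H ⋆ Q = G
G ⋆ C = M

M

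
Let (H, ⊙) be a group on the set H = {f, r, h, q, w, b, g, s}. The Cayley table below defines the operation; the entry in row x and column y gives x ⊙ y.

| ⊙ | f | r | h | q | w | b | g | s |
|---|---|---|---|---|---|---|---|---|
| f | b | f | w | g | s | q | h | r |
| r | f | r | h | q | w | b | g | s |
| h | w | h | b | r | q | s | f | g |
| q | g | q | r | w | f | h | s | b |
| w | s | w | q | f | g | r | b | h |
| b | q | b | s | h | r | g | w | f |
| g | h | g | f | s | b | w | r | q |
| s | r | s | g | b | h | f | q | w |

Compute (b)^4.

r

b^1 = b
b^2 = b ⊙ b = g
b^3 = g ⊙ b = w
b^4 = w ⊙ b = r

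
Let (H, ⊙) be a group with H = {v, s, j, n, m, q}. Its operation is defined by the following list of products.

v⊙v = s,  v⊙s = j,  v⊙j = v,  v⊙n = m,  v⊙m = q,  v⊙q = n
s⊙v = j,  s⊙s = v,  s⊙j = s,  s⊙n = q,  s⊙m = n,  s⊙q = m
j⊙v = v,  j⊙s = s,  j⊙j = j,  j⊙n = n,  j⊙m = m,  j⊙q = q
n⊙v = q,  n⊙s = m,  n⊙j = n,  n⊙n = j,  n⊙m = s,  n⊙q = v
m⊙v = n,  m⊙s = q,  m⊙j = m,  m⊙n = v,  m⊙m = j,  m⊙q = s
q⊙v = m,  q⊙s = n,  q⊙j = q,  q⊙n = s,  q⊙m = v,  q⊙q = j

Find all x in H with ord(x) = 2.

Identity is j. Compute the order of each non-identity element by repeated multiplication:
  v: v → s → j  (order 3)
  s: s → v → j  (order 3)
  n: n → j  (order 2)
  m: m → j  (order 2)
  q: q → j  (order 2)
Elements of order 2: {m, n, q}.

{m, n, q}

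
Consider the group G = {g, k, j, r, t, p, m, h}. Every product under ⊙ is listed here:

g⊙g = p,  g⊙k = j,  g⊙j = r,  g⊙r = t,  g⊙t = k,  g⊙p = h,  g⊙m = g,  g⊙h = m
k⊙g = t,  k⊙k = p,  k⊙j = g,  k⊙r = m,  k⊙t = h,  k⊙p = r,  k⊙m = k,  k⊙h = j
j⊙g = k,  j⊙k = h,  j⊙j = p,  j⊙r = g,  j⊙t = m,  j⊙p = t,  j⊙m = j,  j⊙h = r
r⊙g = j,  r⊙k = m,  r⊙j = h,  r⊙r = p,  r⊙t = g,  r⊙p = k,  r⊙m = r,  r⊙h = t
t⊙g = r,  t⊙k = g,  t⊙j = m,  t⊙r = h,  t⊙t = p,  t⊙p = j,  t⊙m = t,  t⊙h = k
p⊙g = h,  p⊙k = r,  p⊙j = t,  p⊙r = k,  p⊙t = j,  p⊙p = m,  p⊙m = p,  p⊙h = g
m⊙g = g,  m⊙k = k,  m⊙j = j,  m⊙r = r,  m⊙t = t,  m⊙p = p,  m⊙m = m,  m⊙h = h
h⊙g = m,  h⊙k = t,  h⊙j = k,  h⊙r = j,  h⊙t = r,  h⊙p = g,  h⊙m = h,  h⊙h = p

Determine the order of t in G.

The identity element is m (its row matches the header).
t^1 = t
t^2 = t ⊙ t = p
t^3 = p ⊙ t = j
t^4 = j ⊙ t = m
The first power of t equal to the identity is t^4, so ord(t) = 4.
(Structurally, G here is isomorphic to the quaternion group Q_8.)

4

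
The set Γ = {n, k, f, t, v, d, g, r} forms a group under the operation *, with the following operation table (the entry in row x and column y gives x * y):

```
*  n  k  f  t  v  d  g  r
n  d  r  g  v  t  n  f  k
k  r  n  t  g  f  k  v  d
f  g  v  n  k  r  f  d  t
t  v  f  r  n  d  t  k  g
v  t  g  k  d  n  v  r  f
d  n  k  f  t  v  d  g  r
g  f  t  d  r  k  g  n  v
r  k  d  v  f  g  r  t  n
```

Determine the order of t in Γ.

4

The identity element is d (its row matches the header).
t^1 = t
t^2 = t * t = n
t^3 = n * t = v
t^4 = v * t = d
The first power of t equal to the identity is t^4, so ord(t) = 4.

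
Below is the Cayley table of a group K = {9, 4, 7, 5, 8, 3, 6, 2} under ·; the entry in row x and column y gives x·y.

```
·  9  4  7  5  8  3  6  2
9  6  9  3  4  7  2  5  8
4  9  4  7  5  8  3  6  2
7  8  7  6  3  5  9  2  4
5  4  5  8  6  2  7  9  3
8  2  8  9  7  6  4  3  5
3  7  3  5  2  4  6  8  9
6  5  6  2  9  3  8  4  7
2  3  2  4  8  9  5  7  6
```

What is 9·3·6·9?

9·3 = 2
2·6 = 7
7·9 = 8

8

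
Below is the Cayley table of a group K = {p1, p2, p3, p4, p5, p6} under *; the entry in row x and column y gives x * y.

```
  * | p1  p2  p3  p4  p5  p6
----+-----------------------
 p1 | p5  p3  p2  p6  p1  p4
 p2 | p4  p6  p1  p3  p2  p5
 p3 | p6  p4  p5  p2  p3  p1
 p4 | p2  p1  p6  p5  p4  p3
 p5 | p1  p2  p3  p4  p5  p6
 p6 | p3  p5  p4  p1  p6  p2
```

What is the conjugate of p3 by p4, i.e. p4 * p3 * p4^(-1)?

The identity is p5. In row p4, the entry p5 sits in column p4, so p4^(-1) = p4.
p4 * p3 = p6
p6 * p4 = p1

p1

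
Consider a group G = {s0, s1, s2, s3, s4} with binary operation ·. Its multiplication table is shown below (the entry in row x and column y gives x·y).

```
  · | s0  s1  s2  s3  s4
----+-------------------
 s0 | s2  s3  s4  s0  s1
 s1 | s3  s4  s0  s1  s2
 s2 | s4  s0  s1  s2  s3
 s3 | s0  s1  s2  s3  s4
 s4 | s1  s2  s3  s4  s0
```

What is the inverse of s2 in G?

s4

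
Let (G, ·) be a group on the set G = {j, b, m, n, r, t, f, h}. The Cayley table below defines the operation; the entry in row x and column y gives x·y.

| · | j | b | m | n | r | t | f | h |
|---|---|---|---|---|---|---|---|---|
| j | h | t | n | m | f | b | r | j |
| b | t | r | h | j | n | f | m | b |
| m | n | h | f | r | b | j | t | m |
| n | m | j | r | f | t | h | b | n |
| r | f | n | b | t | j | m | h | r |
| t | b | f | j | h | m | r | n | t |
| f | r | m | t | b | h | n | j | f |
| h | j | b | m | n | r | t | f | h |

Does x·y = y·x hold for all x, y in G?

Yes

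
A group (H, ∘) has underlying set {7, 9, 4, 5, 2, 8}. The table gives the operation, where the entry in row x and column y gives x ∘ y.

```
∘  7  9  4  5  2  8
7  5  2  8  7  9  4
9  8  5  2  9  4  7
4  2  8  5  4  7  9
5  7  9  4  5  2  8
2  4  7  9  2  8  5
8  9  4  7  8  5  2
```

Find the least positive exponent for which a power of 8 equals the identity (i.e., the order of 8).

The identity element is 5 (its row matches the header).
8^1 = 8
8^2 = 8 ∘ 8 = 2
8^3 = 2 ∘ 8 = 5
The first power of 8 equal to the identity is 8^3, so ord(8) = 3.
(Structurally, H here is isomorphic to the symmetric group S_3.)

3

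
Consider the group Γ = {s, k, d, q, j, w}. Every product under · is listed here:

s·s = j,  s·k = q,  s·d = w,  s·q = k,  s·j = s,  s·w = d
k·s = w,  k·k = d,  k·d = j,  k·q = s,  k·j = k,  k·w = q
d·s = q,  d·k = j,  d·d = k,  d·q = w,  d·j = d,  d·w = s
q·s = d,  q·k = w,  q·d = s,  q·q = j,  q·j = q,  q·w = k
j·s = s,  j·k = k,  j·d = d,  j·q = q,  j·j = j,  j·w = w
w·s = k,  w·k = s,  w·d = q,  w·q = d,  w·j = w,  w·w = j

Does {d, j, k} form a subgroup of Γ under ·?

{d, j, k} contains the identity j.
Checking products: every product of two elements of {d, j, k} (read from the table) lies in {d, j, k}, so the set is closed.
In a finite group, a nonempty closed subset is a subgroup. So {d, j, k} ≤ Γ.

Yes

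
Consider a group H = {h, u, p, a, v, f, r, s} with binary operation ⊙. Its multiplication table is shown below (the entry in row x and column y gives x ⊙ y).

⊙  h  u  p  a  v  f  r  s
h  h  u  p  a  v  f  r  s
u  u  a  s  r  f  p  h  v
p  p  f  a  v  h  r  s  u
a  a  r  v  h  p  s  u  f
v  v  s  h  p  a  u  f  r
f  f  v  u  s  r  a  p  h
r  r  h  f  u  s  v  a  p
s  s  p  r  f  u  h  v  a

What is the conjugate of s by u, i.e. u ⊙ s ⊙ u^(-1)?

The identity is h. In row u, the entry h sits in column r, so u^(-1) = r.
u ⊙ s = v
v ⊙ r = f

f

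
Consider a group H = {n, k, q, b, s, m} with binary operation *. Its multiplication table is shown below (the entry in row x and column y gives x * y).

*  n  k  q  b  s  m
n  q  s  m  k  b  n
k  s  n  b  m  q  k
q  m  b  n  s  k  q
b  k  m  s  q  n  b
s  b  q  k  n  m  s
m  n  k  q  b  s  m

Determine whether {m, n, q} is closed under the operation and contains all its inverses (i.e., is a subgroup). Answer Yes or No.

Yes

{m, n, q} contains the identity m.
Checking products: every product of two elements of {m, n, q} (read from the table) lies in {m, n, q}, so the set is closed.
In a finite group, a nonempty closed subset is a subgroup. So {m, n, q} ≤ H.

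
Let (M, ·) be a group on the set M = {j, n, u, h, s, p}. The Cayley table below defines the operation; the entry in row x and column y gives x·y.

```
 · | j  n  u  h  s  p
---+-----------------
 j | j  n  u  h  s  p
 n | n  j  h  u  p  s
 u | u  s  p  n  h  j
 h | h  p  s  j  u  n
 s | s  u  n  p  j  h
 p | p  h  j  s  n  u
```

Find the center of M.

An element z is central iff its row equals its column in the table.
For u: u·n = s ≠ h = n·u, so u ∉ Z.
Checking each element this way leaves Z(M) = {j}.

{j}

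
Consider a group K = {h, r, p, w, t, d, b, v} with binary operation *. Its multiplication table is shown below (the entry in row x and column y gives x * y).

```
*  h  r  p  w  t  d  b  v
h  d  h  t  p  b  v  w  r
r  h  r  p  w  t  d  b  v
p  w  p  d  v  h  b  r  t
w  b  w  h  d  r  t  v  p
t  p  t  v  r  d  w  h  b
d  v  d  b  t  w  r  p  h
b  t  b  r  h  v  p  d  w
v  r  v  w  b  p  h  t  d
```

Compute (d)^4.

r

d^1 = d
d^2 = d * d = r
d^3 = r * d = d
d^4 = d * d = r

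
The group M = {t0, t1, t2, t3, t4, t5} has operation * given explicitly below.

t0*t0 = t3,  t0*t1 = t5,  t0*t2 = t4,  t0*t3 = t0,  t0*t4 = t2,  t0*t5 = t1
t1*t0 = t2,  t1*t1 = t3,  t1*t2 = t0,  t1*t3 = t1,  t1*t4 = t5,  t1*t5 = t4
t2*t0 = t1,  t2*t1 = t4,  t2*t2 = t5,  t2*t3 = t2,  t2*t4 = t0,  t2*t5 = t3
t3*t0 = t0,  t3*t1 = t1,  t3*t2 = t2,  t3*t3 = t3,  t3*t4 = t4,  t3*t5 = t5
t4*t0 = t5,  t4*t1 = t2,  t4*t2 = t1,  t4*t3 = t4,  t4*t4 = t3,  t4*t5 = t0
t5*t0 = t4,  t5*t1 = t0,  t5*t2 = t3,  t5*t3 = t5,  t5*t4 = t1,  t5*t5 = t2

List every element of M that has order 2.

Identity is t3. Compute the order of each non-identity element by repeated multiplication:
  t0: t0 → t3  (order 2)
  t1: t1 → t3  (order 2)
  t2: t2 → t5 → t3  (order 3)
  t4: t4 → t3  (order 2)
  t5: t5 → t2 → t3  (order 3)
Elements of order 2: {t0, t1, t4}.

{t0, t1, t4}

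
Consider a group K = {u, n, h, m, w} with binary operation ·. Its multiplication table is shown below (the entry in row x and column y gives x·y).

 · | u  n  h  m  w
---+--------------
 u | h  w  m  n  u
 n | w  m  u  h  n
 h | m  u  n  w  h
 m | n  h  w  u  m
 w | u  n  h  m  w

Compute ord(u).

The identity element is w (its row matches the header).
u^1 = u
u^2 = u·u = h
u^3 = h·u = m
u^4 = m·u = n
u^5 = n·u = w
The first power of u equal to the identity is u^5, so ord(u) = 5.

5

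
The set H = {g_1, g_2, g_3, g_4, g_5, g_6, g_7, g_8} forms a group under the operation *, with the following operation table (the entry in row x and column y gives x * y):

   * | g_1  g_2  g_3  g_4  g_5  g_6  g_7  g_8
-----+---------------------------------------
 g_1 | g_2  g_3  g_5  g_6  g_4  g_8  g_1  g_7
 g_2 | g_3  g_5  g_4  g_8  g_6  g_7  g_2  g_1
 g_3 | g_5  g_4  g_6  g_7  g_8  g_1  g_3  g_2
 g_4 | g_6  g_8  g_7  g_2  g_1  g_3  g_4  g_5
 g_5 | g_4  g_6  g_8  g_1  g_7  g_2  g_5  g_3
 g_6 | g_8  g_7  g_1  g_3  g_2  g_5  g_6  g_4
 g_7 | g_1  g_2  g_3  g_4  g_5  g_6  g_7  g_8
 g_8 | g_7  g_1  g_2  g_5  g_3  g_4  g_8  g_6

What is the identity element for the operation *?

The identity e satisfies e * x = x for all x, so its row in the table reproduces the column headers.
Row g_7 reads: g_1, g_2, g_3, g_4, g_5, g_6, g_7, g_8 — exactly the header order. So g_7 is the identity.

g_7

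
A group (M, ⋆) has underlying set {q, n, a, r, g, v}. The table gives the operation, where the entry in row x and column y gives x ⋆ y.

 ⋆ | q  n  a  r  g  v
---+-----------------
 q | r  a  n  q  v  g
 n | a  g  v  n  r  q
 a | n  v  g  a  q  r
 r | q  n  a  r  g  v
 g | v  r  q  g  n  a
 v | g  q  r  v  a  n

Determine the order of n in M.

3

The identity element is r (its row matches the header).
n^1 = n
n^2 = n ⋆ n = g
n^3 = g ⋆ n = r
The first power of n equal to the identity is n^3, so ord(n) = 3.
(Structurally, M here is isomorphic to the cyclic group Z_6.)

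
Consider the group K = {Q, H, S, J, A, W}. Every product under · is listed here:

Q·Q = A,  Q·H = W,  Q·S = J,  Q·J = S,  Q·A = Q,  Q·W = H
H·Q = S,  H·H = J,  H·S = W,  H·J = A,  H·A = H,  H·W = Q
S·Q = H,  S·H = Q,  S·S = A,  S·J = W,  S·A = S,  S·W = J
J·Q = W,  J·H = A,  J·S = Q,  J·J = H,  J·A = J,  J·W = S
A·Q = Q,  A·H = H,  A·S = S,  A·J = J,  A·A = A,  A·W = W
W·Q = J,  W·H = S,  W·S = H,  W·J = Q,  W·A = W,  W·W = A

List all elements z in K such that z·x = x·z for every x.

An element z is central iff its row equals its column in the table.
For Q: Q·J = S ≠ W = J·Q, so Q ∉ Z.
Checking each element this way leaves Z(K) = {A}.

{A}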